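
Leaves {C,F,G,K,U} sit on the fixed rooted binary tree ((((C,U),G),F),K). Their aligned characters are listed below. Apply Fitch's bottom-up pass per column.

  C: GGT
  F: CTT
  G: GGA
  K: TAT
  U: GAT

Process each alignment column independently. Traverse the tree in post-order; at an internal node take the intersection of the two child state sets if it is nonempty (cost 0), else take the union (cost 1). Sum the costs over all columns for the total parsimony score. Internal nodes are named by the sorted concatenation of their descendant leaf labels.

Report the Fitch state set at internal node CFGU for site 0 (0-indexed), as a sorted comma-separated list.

[col 0] CU: children C:{G}, U:{G} ∩→ {G}; cost 0
[col 0] CGU: children CU:{G}, G:{G} ∩→ {G}; cost 0
[col 0] CFGU: children CGU:{G}, F:{C} ∪→ {C,G}; cost 1
[col 0] CFGKU: children CFGU:{C,G}, K:{T} ∪→ {C,G,T}; cost 1
[col 1] CU: children C:{G}, U:{A} ∪→ {A,G}; cost 1
[col 1] CGU: children CU:{A,G}, G:{G} ∩→ {G}; cost 0
[col 1] CFGU: children CGU:{G}, F:{T} ∪→ {G,T}; cost 1
[col 1] CFGKU: children CFGU:{G,T}, K:{A} ∪→ {A,G,T}; cost 1
[col 2] CU: children C:{T}, U:{T} ∩→ {T}; cost 0
[col 2] CGU: children CU:{T}, G:{A} ∪→ {A,T}; cost 1
[col 2] CFGU: children CGU:{A,T}, F:{T} ∩→ {T}; cost 0
[col 2] CFGKU: children CFGU:{T}, K:{T} ∩→ {T}; cost 0
per-site changes: [2, 3, 1]; total = 6

C,G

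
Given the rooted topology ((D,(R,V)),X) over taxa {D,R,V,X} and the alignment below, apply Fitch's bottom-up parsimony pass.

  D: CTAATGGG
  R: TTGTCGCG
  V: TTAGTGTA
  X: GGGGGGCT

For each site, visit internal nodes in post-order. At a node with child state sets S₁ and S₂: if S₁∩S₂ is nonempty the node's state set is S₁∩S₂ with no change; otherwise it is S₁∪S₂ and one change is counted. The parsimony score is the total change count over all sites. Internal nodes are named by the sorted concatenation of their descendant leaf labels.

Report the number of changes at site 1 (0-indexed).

1

[col 0] RV: children R:{T}, V:{T} ∩→ {T}; cost 0
[col 0] DRV: children D:{C}, RV:{T} ∪→ {C,T}; cost 1
[col 0] DRVX: children DRV:{C,T}, X:{G} ∪→ {C,G,T}; cost 1
[col 1] RV: children R:{T}, V:{T} ∩→ {T}; cost 0
[col 1] DRV: children D:{T}, RV:{T} ∩→ {T}; cost 0
[col 1] DRVX: children DRV:{T}, X:{G} ∪→ {G,T}; cost 1
[col 2] RV: children R:{G}, V:{A} ∪→ {A,G}; cost 1
[col 2] DRV: children D:{A}, RV:{A,G} ∩→ {A}; cost 0
[col 2] DRVX: children DRV:{A}, X:{G} ∪→ {A,G}; cost 1
[col 3] RV: children R:{T}, V:{G} ∪→ {G,T}; cost 1
[col 3] DRV: children D:{A}, RV:{G,T} ∪→ {A,G,T}; cost 1
[col 3] DRVX: children DRV:{A,G,T}, X:{G} ∩→ {G}; cost 0
[col 4] RV: children R:{C}, V:{T} ∪→ {C,T}; cost 1
[col 4] DRV: children D:{T}, RV:{C,T} ∩→ {T}; cost 0
[col 4] DRVX: children DRV:{T}, X:{G} ∪→ {G,T}; cost 1
[col 5] RV: children R:{G}, V:{G} ∩→ {G}; cost 0
[col 5] DRV: children D:{G}, RV:{G} ∩→ {G}; cost 0
[col 5] DRVX: children DRV:{G}, X:{G} ∩→ {G}; cost 0
[col 6] RV: children R:{C}, V:{T} ∪→ {C,T}; cost 1
[col 6] DRV: children D:{G}, RV:{C,T} ∪→ {C,G,T}; cost 1
[col 6] DRVX: children DRV:{C,G,T}, X:{C} ∩→ {C}; cost 0
[col 7] RV: children R:{G}, V:{A} ∪→ {A,G}; cost 1
[col 7] DRV: children D:{G}, RV:{A,G} ∩→ {G}; cost 0
[col 7] DRVX: children DRV:{G}, X:{T} ∪→ {G,T}; cost 1
per-site changes: [2, 1, 2, 2, 2, 0, 2, 2]; total = 13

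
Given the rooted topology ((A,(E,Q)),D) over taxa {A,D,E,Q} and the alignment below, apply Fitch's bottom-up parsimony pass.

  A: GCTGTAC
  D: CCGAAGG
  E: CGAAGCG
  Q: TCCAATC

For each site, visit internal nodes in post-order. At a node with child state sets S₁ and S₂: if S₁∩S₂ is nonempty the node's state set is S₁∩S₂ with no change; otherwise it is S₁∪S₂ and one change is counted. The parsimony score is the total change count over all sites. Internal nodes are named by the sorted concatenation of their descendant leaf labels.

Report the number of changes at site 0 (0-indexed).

[col 0] EQ: children E:{C}, Q:{T} ∪→ {C,T}; cost 1
[col 0] AEQ: children A:{G}, EQ:{C,T} ∪→ {C,G,T}; cost 1
[col 0] ADEQ: children AEQ:{C,G,T}, D:{C} ∩→ {C}; cost 0
[col 1] EQ: children E:{G}, Q:{C} ∪→ {C,G}; cost 1
[col 1] AEQ: children A:{C}, EQ:{C,G} ∩→ {C}; cost 0
[col 1] ADEQ: children AEQ:{C}, D:{C} ∩→ {C}; cost 0
[col 2] EQ: children E:{A}, Q:{C} ∪→ {A,C}; cost 1
[col 2] AEQ: children A:{T}, EQ:{A,C} ∪→ {A,C,T}; cost 1
[col 2] ADEQ: children AEQ:{A,C,T}, D:{G} ∪→ {A,C,G,T}; cost 1
[col 3] EQ: children E:{A}, Q:{A} ∩→ {A}; cost 0
[col 3] AEQ: children A:{G}, EQ:{A} ∪→ {A,G}; cost 1
[col 3] ADEQ: children AEQ:{A,G}, D:{A} ∩→ {A}; cost 0
[col 4] EQ: children E:{G}, Q:{A} ∪→ {A,G}; cost 1
[col 4] AEQ: children A:{T}, EQ:{A,G} ∪→ {A,G,T}; cost 1
[col 4] ADEQ: children AEQ:{A,G,T}, D:{A} ∩→ {A}; cost 0
[col 5] EQ: children E:{C}, Q:{T} ∪→ {C,T}; cost 1
[col 5] AEQ: children A:{A}, EQ:{C,T} ∪→ {A,C,T}; cost 1
[col 5] ADEQ: children AEQ:{A,C,T}, D:{G} ∪→ {A,C,G,T}; cost 1
[col 6] EQ: children E:{G}, Q:{C} ∪→ {C,G}; cost 1
[col 6] AEQ: children A:{C}, EQ:{C,G} ∩→ {C}; cost 0
[col 6] ADEQ: children AEQ:{C}, D:{G} ∪→ {C,G}; cost 1
per-site changes: [2, 1, 3, 1, 2, 3, 2]; total = 14

2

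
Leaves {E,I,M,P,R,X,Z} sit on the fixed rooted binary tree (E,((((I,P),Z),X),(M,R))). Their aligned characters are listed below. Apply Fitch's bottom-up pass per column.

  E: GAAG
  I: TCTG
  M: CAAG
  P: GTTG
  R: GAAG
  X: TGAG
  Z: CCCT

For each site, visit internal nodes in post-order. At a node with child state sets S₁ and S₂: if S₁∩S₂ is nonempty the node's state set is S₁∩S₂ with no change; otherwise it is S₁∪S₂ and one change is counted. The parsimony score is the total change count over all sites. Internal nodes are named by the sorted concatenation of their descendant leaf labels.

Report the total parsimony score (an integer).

10

IP@0: {T} ∪ {G} = {G,T} (union, +1)
IPZ@0: {G,T} ∪ {C} = {C,G,T} (union, +1)
IPXZ@0: {C,G,T} ∩ {T} = {T} (intersection, +0)
MR@0: {C} ∪ {G} = {C,G} (union, +1)
IMPRXZ@0: {T} ∪ {C,G} = {C,G,T} (union, +1)
EIMPRXZ@0: {G} ∩ {C,G,T} = {G} (intersection, +0)
IP@1: {C} ∪ {T} = {C,T} (union, +1)
IPZ@1: {C,T} ∩ {C} = {C} (intersection, +0)
IPXZ@1: {C} ∪ {G} = {C,G} (union, +1)
MR@1: {A} ∩ {A} = {A} (intersection, +0)
IMPRXZ@1: {C,G} ∪ {A} = {A,C,G} (union, +1)
EIMPRXZ@1: {A} ∩ {A,C,G} = {A} (intersection, +0)
IP@2: {T} ∩ {T} = {T} (intersection, +0)
IPZ@2: {T} ∪ {C} = {C,T} (union, +1)
IPXZ@2: {C,T} ∪ {A} = {A,C,T} (union, +1)
MR@2: {A} ∩ {A} = {A} (intersection, +0)
IMPRXZ@2: {A,C,T} ∩ {A} = {A} (intersection, +0)
EIMPRXZ@2: {A} ∩ {A} = {A} (intersection, +0)
IP@3: {G} ∩ {G} = {G} (intersection, +0)
IPZ@3: {G} ∪ {T} = {G,T} (union, +1)
IPXZ@3: {G,T} ∩ {G} = {G} (intersection, +0)
MR@3: {G} ∩ {G} = {G} (intersection, +0)
IMPRXZ@3: {G} ∩ {G} = {G} (intersection, +0)
EIMPRXZ@3: {G} ∩ {G} = {G} (intersection, +0)
per-site changes: [4, 3, 2, 1]; total = 10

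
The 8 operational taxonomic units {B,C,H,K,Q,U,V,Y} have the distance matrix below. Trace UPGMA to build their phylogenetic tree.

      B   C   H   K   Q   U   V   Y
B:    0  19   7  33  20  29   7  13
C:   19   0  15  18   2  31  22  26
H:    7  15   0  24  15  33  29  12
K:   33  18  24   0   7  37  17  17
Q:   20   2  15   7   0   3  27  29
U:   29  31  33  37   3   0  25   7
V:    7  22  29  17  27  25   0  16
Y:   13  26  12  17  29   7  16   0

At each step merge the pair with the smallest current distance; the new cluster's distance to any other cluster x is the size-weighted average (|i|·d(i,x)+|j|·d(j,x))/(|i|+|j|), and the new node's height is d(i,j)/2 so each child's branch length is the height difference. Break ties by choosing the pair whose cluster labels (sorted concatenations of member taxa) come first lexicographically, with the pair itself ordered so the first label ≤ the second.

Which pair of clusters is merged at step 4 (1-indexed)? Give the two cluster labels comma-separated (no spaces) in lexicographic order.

1. join C+Q (d=2) ⇒ CQ; edges |C|=1, |Q|=1
  updated: d(B,CQ)=39/2, d(CQ,H)=15, d(CQ,K)=25/2, d(CQ,U)=17, d(CQ,V)=49/2, d(CQ,Y)=55/2
2. join B+H (d=7) ⇒ BH; edges |B|=7/2, |H|=7/2
  updated: d(BH,CQ)=69/4, d(BH,K)=57/2, d(BH,U)=31, d(BH,V)=18, d(BH,Y)=25/2
3. join U+Y (d=7) ⇒ UY; edges |U|=7/2, |Y|=7/2
  updated: d(BH,UY)=87/4, d(CQ,UY)=89/4, d(K,UY)=27, d(UY,V)=41/2
4. join CQ+K (d=25/2) ⇒ CKQ; edges |CQ|=21/4, |K|=25/4
  updated: d(BH,CKQ)=21, d(CKQ,UY)=143/6, d(CKQ,V)=22
5. join BH+V (d=18) ⇒ BHV; edges |BH|=11/2, |V|=9
  updated: d(BHV,CKQ)=64/3, d(BHV,UY)=64/3
6. join BHV+CKQ (d=64/3) ⇒ BCHKQV; edges |BHV|=5/3, |CKQ|=53/12
  updated: d(BCHKQV,UY)=271/12
7. join BCHKQV+UY (d=271/12) ⇒ BCHKQUVY; edges |BCHKQV|=5/8, |UY|=187/24
final tree: ((((B:7/2,H:7/2):11/2,V:9):5/3,((C:1,Q:1):21/4,K:25/4):53/12):5/8,(U:7/2,Y:7/2):187/24)
total length: 113/2

CQ,K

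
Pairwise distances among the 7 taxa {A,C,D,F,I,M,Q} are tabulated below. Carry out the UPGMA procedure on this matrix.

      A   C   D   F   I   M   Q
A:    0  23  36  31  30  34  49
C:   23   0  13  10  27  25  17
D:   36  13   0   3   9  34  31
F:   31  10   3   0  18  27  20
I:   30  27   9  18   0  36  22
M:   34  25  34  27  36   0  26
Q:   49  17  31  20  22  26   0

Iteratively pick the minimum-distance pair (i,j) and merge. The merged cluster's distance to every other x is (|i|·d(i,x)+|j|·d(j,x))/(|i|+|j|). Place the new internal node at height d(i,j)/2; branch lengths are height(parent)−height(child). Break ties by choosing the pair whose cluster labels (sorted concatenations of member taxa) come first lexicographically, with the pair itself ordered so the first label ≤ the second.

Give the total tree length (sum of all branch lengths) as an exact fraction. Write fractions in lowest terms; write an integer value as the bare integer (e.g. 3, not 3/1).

iteration 1: select D,F (d=3); attach at lengths (3/2, 3/2); label the merged cluster DF
  updated: d(A,DF)=67/2, d(C,DF)=23/2, d(DF,I)=27/2, d(DF,M)=61/2, d(DF,Q)=51/2
iteration 2: select C,DF (d=23/2); attach at lengths (23/4, 17/4); label the merged cluster CDF
  updated: d(A,CDF)=30, d(CDF,I)=18, d(CDF,M)=86/3, d(CDF,Q)=68/3
iteration 3: select CDF,I (d=18); attach at lengths (13/4, 9); label the merged cluster CDFI
  updated: d(A,CDFI)=30, d(CDFI,M)=61/2, d(CDFI,Q)=45/2
iteration 4: select CDFI,Q (d=45/2); attach at lengths (9/4, 45/4); label the merged cluster CDFIQ
  updated: d(A,CDFIQ)=169/5, d(CDFIQ,M)=148/5
iteration 5: select CDFIQ,M (d=148/5); attach at lengths (71/20, 74/5); label the merged cluster CDFIMQ
  updated: d(A,CDFIMQ)=203/6
iteration 6: select A,CDFIMQ (d=203/6); attach at lengths (203/12, 127/60); label the merged cluster ACDFIMQ
final tree: (A:203/12,((((C:23/4,(D:3/2,F:3/2):17/4):13/4,I:9):9/4,Q:45/4):71/20,M:74/5):127/60)
total length: 1142/15

1142/15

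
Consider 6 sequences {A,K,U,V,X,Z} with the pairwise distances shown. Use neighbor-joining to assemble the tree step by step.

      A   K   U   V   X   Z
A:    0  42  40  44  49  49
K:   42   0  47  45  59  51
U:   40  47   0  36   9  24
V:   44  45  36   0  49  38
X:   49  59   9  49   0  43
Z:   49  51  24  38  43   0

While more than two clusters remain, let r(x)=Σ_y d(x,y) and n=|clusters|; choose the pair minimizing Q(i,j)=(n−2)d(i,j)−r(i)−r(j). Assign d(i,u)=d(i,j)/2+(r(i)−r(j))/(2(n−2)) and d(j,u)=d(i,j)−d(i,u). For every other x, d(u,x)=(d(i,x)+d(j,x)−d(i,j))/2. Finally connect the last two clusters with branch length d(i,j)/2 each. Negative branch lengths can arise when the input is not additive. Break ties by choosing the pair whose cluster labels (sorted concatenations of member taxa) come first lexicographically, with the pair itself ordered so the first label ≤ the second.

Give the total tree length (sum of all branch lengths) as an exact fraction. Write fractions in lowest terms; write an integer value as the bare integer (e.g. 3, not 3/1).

1749/16

iteration 1: select U,X (d=9, Q=-329); attach at lengths (-17/8, 89/8); label the merged cluster UX
  updated: d(A,UX)=40, d(K,UX)=97/2, d(UX,V)=38, d(UX,Z)=29
iteration 2: select A,K (d=42, Q=-471/2); attach at lengths (229/12, 275/12); label the merged cluster AK
  updated: d(AK,UX)=93/4, d(AK,V)=47/2, d(AK,Z)=29
iteration 3: select AK,V (d=47/2, Q=-513/4); attach at lengths (93/16, 283/16); label the merged cluster AKV
  updated: d(AKV,UX)=151/8, d(AKV,Z)=87/4
iteration 4: select AKV,UX (d=151/8, Q=-557/8); attach at lengths (93/16, 209/16); label the merged cluster AKUVX
  updated: d(AKUVX,Z)=255/16
iteration 5: select AKUVX,Z (d=255/16); attach at lengths (255/32, 255/32); label the merged cluster AKUVXZ
final tree: ((((A:229/12,K:275/12):93/16,V:283/16):93/16,(U:-17/8,X:89/8):209/16):255/32,Z:255/32)
total length: 1749/16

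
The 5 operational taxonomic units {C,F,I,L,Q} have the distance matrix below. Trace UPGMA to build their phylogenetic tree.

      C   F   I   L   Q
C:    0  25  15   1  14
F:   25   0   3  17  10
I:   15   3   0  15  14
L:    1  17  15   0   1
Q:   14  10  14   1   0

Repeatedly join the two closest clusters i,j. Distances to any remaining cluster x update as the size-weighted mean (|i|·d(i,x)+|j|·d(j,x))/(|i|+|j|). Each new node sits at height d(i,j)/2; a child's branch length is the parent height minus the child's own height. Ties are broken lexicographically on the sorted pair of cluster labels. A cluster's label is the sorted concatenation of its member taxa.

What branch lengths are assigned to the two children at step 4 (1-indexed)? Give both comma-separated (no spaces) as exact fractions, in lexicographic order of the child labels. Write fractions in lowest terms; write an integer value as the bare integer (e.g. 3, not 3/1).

17/4,13/2

1. join C+L (d=1) ⇒ CL; edges |C|=1/2, |L|=1/2
  updated: d(CL,F)=21, d(CL,I)=15, d(CL,Q)=15/2
2. join F+I (d=3) ⇒ FI; edges |F|=3/2, |I|=3/2
  updated: d(CL,FI)=18, d(FI,Q)=12
3. join CL+Q (d=15/2) ⇒ CLQ; edges |CL|=13/4, |Q|=15/4
  updated: d(CLQ,FI)=16
4. join CLQ+FI (d=16) ⇒ CFILQ; edges |CLQ|=17/4, |FI|=13/2
final tree: (((C:1/2,L:1/2):13/4,Q:15/4):17/4,(F:3/2,I:3/2):13/2)
total length: 87/4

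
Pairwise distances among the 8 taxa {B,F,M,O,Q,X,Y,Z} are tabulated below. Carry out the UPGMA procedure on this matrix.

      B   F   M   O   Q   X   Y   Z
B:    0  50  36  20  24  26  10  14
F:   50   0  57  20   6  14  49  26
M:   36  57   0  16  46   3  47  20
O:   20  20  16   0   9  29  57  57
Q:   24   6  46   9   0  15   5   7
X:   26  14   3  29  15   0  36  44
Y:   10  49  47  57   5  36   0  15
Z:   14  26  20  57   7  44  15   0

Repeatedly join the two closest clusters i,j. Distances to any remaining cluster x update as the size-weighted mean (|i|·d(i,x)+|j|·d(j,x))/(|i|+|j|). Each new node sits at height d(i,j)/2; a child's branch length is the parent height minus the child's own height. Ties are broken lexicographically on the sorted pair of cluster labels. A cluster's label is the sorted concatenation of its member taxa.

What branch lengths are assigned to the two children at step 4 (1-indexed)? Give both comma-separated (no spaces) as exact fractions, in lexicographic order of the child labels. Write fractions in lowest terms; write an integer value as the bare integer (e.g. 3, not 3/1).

8,5/2

1. join M+X (d=3) ⇒ MX; edges |M|=3/2, |X|=3/2
  updated: d(B,MX)=31, d(F,MX)=71/2, d(MX,O)=45/2, d(MX,Q)=61/2, d(MX,Y)=83/2, d(MX,Z)=32
2. join Q+Y (d=5) ⇒ QY; edges |Q|=5/2, |Y|=5/2
  updated: d(B,QY)=17, d(F,QY)=55/2, d(MX,QY)=36, d(O,QY)=33, d(QY,Z)=11
3. join QY+Z (d=11) ⇒ QYZ; edges |QY|=3, |Z|=11/2
  updated: d(B,QYZ)=16, d(F,QYZ)=27, d(MX,QYZ)=104/3, d(O,QYZ)=41
4. join B+QYZ (d=16) ⇒ BQYZ; edges |B|=8, |QYZ|=5/2
  updated: d(BQYZ,F)=131/4, d(BQYZ,MX)=135/4, d(BQYZ,O)=143/4
5. join F+O (d=20) ⇒ FO; edges |F|=10, |O|=10
  updated: d(BQYZ,FO)=137/4, d(FO,MX)=29
6. join FO+MX (d=29) ⇒ FMOX; edges |FO|=9/2, |MX|=13
  updated: d(BQYZ,FMOX)=34
7. join BQYZ+FMOX (d=34) ⇒ BFMOQXYZ; edges |BQYZ|=9, |FMOX|=5/2
final tree: ((B:8,((Q:5/2,Y:5/2):3,Z:11/2):5/2):9,((F:10,O:10):9/2,(M:3/2,X:3/2):13):5/2)
total length: 76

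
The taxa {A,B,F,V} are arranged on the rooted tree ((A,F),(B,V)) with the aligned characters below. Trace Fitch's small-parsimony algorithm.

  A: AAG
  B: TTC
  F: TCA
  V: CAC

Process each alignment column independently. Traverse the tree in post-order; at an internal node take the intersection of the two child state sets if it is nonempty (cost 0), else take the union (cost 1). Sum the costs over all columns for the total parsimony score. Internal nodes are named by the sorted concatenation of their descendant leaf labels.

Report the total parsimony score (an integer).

6

[col 0] AF: children A:{A}, F:{T} ∪→ {A,T}; cost 1
[col 0] BV: children B:{T}, V:{C} ∪→ {C,T}; cost 1
[col 0] ABFV: children AF:{A,T}, BV:{C,T} ∩→ {T}; cost 0
[col 1] AF: children A:{A}, F:{C} ∪→ {A,C}; cost 1
[col 1] BV: children B:{T}, V:{A} ∪→ {A,T}; cost 1
[col 1] ABFV: children AF:{A,C}, BV:{A,T} ∩→ {A}; cost 0
[col 2] AF: children A:{G}, F:{A} ∪→ {A,G}; cost 1
[col 2] BV: children B:{C}, V:{C} ∩→ {C}; cost 0
[col 2] ABFV: children AF:{A,G}, BV:{C} ∪→ {A,C,G}; cost 1
per-site changes: [2, 2, 2]; total = 6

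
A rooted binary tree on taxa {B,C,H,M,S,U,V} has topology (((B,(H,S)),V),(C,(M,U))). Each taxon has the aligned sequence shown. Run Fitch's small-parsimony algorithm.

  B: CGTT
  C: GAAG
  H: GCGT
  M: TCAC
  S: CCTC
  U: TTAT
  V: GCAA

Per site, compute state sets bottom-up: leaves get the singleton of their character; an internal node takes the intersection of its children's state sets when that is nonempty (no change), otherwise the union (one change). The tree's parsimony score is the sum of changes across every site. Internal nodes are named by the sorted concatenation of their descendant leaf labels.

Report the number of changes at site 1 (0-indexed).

3

site 0, node HS: H={G} ∪ S={C} → {C,G} (+1)
site 0, node BHS: B={C} ∩ HS={C,G} → {C} (+0)
site 0, node BHSV: BHS={C} ∪ V={G} → {C,G} (+1)
site 0, node MU: M={T} ∩ U={T} → {T} (+0)
site 0, node CMU: C={G} ∪ MU={T} → {G,T} (+1)
site 0, node BCHMSUV: BHSV={C,G} ∩ CMU={G,T} → {G} (+0)
site 1, node HS: H={C} ∩ S={C} → {C} (+0)
site 1, node BHS: B={G} ∪ HS={C} → {C,G} (+1)
site 1, node BHSV: BHS={C,G} ∩ V={C} → {C} (+0)
site 1, node MU: M={C} ∪ U={T} → {C,T} (+1)
site 1, node CMU: C={A} ∪ MU={C,T} → {A,C,T} (+1)
site 1, node BCHMSUV: BHSV={C} ∩ CMU={A,C,T} → {C} (+0)
site 2, node HS: H={G} ∪ S={T} → {G,T} (+1)
site 2, node BHS: B={T} ∩ HS={G,T} → {T} (+0)
site 2, node BHSV: BHS={T} ∪ V={A} → {A,T} (+1)
site 2, node MU: M={A} ∩ U={A} → {A} (+0)
site 2, node CMU: C={A} ∩ MU={A} → {A} (+0)
site 2, node BCHMSUV: BHSV={A,T} ∩ CMU={A} → {A} (+0)
site 3, node HS: H={T} ∪ S={C} → {C,T} (+1)
site 3, node BHS: B={T} ∩ HS={C,T} → {T} (+0)
site 3, node BHSV: BHS={T} ∪ V={A} → {A,T} (+1)
site 3, node MU: M={C} ∪ U={T} → {C,T} (+1)
site 3, node CMU: C={G} ∪ MU={C,T} → {C,G,T} (+1)
site 3, node BCHMSUV: BHSV={A,T} ∩ CMU={C,G,T} → {T} (+0)
per-site changes: [3, 3, 2, 4]; total = 12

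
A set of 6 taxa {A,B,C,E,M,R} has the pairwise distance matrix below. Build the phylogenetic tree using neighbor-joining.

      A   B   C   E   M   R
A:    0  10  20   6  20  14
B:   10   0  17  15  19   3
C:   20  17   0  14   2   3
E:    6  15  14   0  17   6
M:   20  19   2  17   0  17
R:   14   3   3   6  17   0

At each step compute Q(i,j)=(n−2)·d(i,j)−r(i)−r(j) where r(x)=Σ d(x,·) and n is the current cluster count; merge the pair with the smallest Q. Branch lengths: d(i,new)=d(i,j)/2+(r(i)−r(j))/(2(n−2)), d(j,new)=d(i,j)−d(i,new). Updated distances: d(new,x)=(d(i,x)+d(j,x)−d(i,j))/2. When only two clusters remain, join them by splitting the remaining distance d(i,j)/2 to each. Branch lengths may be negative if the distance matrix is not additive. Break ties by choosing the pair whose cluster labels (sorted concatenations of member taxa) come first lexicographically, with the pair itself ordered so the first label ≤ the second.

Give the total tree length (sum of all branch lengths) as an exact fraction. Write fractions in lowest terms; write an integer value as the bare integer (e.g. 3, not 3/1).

27

iteration 1: select C,M (d=2, Q=-123); attach at lengths (-11/8, 27/8); label the merged cluster CM
  updated: d(A,CM)=19, d(B,CM)=17, d(CM,E)=29/2, d(CM,R)=9
iteration 2: select A,E (d=6, Q=-145/2); attach at lengths (17/4, 7/4); label the merged cluster AE
  updated: d(AE,B)=19/2, d(AE,CM)=55/4, d(AE,R)=7
iteration 3: select AE,CM (d=55/4, Q=-85/2); attach at lengths (9/2, 37/4); label the merged cluster ACEM
  updated: d(ACEM,B)=51/8, d(ACEM,R)=9/8
iteration 4: select ACEM,B (d=51/8, Q=-21/2); attach at lengths (9/4, 33/8); label the merged cluster ABCEM
  updated: d(ABCEM,R)=-9/8
iteration 5: select ABCEM,R (d=-9/8); attach at lengths (-9/16, -9/16); label the merged cluster ABCEMR
final tree: ((((A:17/4,E:7/4):9/2,(C:-11/8,M:27/8):37/4):9/4,B:33/8):-9/16,R:-9/16)
total length: 27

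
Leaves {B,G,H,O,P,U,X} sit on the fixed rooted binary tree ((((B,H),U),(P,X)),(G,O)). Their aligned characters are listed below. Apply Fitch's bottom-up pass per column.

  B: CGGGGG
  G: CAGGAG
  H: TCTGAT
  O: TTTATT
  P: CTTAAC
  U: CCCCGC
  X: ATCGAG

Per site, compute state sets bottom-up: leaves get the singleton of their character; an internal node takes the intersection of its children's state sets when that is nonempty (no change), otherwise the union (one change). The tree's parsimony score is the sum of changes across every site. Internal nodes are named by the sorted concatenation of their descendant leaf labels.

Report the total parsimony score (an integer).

BH@0: {C} ∪ {T} = {C,T} (union, +1)
BHU@0: {C,T} ∩ {C} = {C} (intersection, +0)
PX@0: {C} ∪ {A} = {A,C} (union, +1)
BHPUX@0: {C} ∩ {A,C} = {C} (intersection, +0)
GO@0: {C} ∪ {T} = {C,T} (union, +1)
BGHOPUX@0: {C} ∩ {C,T} = {C} (intersection, +0)
BH@1: {G} ∪ {C} = {C,G} (union, +1)
BHU@1: {C,G} ∩ {C} = {C} (intersection, +0)
PX@1: {T} ∩ {T} = {T} (intersection, +0)
BHPUX@1: {C} ∪ {T} = {C,T} (union, +1)
GO@1: {A} ∪ {T} = {A,T} (union, +1)
BGHOPUX@1: {C,T} ∩ {A,T} = {T} (intersection, +0)
BH@2: {G} ∪ {T} = {G,T} (union, +1)
BHU@2: {G,T} ∪ {C} = {C,G,T} (union, +1)
PX@2: {T} ∪ {C} = {C,T} (union, +1)
BHPUX@2: {C,G,T} ∩ {C,T} = {C,T} (intersection, +0)
GO@2: {G} ∪ {T} = {G,T} (union, +1)
BGHOPUX@2: {C,T} ∩ {G,T} = {T} (intersection, +0)
BH@3: {G} ∩ {G} = {G} (intersection, +0)
BHU@3: {G} ∪ {C} = {C,G} (union, +1)
PX@3: {A} ∪ {G} = {A,G} (union, +1)
BHPUX@3: {C,G} ∩ {A,G} = {G} (intersection, +0)
GO@3: {G} ∪ {A} = {A,G} (union, +1)
BGHOPUX@3: {G} ∩ {A,G} = {G} (intersection, +0)
BH@4: {G} ∪ {A} = {A,G} (union, +1)
BHU@4: {A,G} ∩ {G} = {G} (intersection, +0)
PX@4: {A} ∩ {A} = {A} (intersection, +0)
BHPUX@4: {G} ∪ {A} = {A,G} (union, +1)
GO@4: {A} ∪ {T} = {A,T} (union, +1)
BGHOPUX@4: {A,G} ∩ {A,T} = {A} (intersection, +0)
BH@5: {G} ∪ {T} = {G,T} (union, +1)
BHU@5: {G,T} ∪ {C} = {C,G,T} (union, +1)
PX@5: {C} ∪ {G} = {C,G} (union, +1)
BHPUX@5: {C,G,T} ∩ {C,G} = {C,G} (intersection, +0)
GO@5: {G} ∪ {T} = {G,T} (union, +1)
BGHOPUX@5: {C,G} ∩ {G,T} = {G} (intersection, +0)
per-site changes: [3, 3, 4, 3, 3, 4]; total = 20

20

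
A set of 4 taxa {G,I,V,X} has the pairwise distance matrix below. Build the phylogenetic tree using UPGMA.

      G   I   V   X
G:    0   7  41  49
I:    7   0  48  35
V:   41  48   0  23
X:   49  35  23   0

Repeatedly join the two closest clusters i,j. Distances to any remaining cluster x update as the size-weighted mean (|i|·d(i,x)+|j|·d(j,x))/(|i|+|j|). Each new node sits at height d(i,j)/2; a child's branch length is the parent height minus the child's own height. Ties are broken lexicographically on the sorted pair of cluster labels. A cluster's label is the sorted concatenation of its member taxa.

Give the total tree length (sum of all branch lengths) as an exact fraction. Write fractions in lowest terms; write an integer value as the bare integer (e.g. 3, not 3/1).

iteration 1: select G,I (d=7); attach at lengths (7/2, 7/2); label the merged cluster GI
  updated: d(GI,V)=89/2, d(GI,X)=42
iteration 2: select V,X (d=23); attach at lengths (23/2, 23/2); label the merged cluster VX
  updated: d(GI,VX)=173/4
iteration 3: select GI,VX (d=173/4); attach at lengths (145/8, 81/8); label the merged cluster GIVX
final tree: ((G:7/2,I:7/2):145/8,(V:23/2,X:23/2):81/8)
total length: 233/4

233/4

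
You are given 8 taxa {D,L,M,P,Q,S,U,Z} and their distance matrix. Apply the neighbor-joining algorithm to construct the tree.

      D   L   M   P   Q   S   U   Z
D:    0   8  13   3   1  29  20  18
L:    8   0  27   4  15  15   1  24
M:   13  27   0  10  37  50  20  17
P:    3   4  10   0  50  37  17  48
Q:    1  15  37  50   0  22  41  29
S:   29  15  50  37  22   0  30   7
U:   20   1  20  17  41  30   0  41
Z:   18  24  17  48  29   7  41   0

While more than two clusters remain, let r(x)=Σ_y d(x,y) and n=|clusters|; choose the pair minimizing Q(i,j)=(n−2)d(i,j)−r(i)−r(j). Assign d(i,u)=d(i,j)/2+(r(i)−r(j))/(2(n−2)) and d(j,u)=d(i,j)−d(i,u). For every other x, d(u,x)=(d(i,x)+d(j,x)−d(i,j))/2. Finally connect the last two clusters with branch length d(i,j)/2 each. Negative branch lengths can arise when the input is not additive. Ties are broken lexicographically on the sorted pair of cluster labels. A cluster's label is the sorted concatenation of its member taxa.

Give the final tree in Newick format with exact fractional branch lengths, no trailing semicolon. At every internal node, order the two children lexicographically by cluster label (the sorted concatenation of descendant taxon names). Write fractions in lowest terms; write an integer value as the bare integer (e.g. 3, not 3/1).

step 1: merge (S,Z) at d=7, Q=-332; branch lengths S→4, Z→3; new cluster SZ
  updated: d(D,SZ)=20, d(L,SZ)=16, d(M,SZ)=30, d(P,SZ)=39, d(Q,SZ)=22, d(SZ,U)=32
step 2: merge (D,Q) at d=1, Q=-226; branch lengths D→-48/5, Q→53/5; new cluster DQ
  updated: d(DQ,L)=11, d(DQ,M)=49/2, d(DQ,P)=26, d(DQ,SZ)=41/2, d(DQ,U)=30
step 3: merge (DQ,SZ) at d=41/2, Q=-335/2; branch lengths DQ→113/16, SZ→215/16; new cluster DQSZ
  updated: d(DQSZ,L)=13/4, d(DQSZ,M)=17, d(DQSZ,P)=89/4, d(DQSZ,U)=83/4
step 4: merge (M,P) at d=10, Q=-389/4; branch lengths M→203/24, P→37/24; new cluster MP
  updated: d(DQSZ,MP)=117/8, d(L,MP)=21/2, d(MP,U)=27/2
step 5: merge (DQSZ,MP) at d=117/8, Q=-48; branch lengths DQSZ→117/16, MP→117/16; new cluster DMPQSZ
  updated: d(DMPQSZ,L)=-7/16, d(DMPQSZ,U)=157/16
step 6: merge (DMPQSZ,L) at d=-7/16, Q=-83/8; branch lengths DMPQSZ→67/16, L→-37/8; new cluster DLMPQSZ
  updated: d(DLMPQSZ,U)=45/8
step 7: merge (DLMPQSZ,U) at d=45/8; branch lengths DLMPQSZ→45/16, U→45/16; new cluster DLMPQSUZ
final tree: (((((D:-48/5,Q:53/5):113/16,(S:4,Z:3):215/16):117/16,(M:203/24,P:37/24):117/16):67/16,L:-37/8):45/16,U:45/16)
total length: 933/16

(((((D:-48/5,Q:53/5):113/16,(S:4,Z:3):215/16):117/16,(M:203/24,P:37/24):117/16):67/16,L:-37/8):45/16,U:45/16)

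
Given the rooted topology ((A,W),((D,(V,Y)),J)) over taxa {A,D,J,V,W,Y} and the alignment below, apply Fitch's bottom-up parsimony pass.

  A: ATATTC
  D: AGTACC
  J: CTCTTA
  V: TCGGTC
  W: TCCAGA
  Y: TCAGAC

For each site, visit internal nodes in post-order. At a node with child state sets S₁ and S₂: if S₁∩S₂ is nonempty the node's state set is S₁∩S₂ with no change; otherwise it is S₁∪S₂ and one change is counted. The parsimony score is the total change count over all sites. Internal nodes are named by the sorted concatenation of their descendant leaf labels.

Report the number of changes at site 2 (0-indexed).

site 0, node AW: A={A} ∪ W={T} → {A,T} (+1)
site 0, node VY: V={T} ∩ Y={T} → {T} (+0)
site 0, node DVY: D={A} ∪ VY={T} → {A,T} (+1)
site 0, node DJVY: DVY={A,T} ∪ J={C} → {A,C,T} (+1)
site 0, node ADJVWY: AW={A,T} ∩ DJVY={A,C,T} → {A,T} (+0)
site 1, node AW: A={T} ∪ W={C} → {C,T} (+1)
site 1, node VY: V={C} ∩ Y={C} → {C} (+0)
site 1, node DVY: D={G} ∪ VY={C} → {C,G} (+1)
site 1, node DJVY: DVY={C,G} ∪ J={T} → {C,G,T} (+1)
site 1, node ADJVWY: AW={C,T} ∩ DJVY={C,G,T} → {C,T} (+0)
site 2, node AW: A={A} ∪ W={C} → {A,C} (+1)
site 2, node VY: V={G} ∪ Y={A} → {A,G} (+1)
site 2, node DVY: D={T} ∪ VY={A,G} → {A,G,T} (+1)
site 2, node DJVY: DVY={A,G,T} ∪ J={C} → {A,C,G,T} (+1)
site 2, node ADJVWY: AW={A,C} ∩ DJVY={A,C,G,T} → {A,C} (+0)
site 3, node AW: A={T} ∪ W={A} → {A,T} (+1)
site 3, node VY: V={G} ∩ Y={G} → {G} (+0)
site 3, node DVY: D={A} ∪ VY={G} → {A,G} (+1)
site 3, node DJVY: DVY={A,G} ∪ J={T} → {A,G,T} (+1)
site 3, node ADJVWY: AW={A,T} ∩ DJVY={A,G,T} → {A,T} (+0)
site 4, node AW: A={T} ∪ W={G} → {G,T} (+1)
site 4, node VY: V={T} ∪ Y={A} → {A,T} (+1)
site 4, node DVY: D={C} ∪ VY={A,T} → {A,C,T} (+1)
site 4, node DJVY: DVY={A,C,T} ∩ J={T} → {T} (+0)
site 4, node ADJVWY: AW={G,T} ∩ DJVY={T} → {T} (+0)
site 5, node AW: A={C} ∪ W={A} → {A,C} (+1)
site 5, node VY: V={C} ∩ Y={C} → {C} (+0)
site 5, node DVY: D={C} ∩ VY={C} → {C} (+0)
site 5, node DJVY: DVY={C} ∪ J={A} → {A,C} (+1)
site 5, node ADJVWY: AW={A,C} ∩ DJVY={A,C} → {A,C} (+0)
per-site changes: [3, 3, 4, 3, 3, 2]; total = 18

4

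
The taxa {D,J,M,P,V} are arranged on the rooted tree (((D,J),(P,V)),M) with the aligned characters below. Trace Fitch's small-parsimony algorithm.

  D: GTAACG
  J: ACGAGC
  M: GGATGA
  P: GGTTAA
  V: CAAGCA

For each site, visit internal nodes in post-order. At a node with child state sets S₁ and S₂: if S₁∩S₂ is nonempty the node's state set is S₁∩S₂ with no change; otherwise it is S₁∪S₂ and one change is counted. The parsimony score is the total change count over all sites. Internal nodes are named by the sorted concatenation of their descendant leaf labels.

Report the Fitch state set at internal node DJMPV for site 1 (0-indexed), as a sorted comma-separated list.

G

site 0, node DJ: D={G} ∪ J={A} → {A,G} (+1)
site 0, node PV: P={G} ∪ V={C} → {C,G} (+1)
site 0, node DJPV: DJ={A,G} ∩ PV={C,G} → {G} (+0)
site 0, node DJMPV: DJPV={G} ∩ M={G} → {G} (+0)
site 1, node DJ: D={T} ∪ J={C} → {C,T} (+1)
site 1, node PV: P={G} ∪ V={A} → {A,G} (+1)
site 1, node DJPV: DJ={C,T} ∪ PV={A,G} → {A,C,G,T} (+1)
site 1, node DJMPV: DJPV={A,C,G,T} ∩ M={G} → {G} (+0)
site 2, node DJ: D={A} ∪ J={G} → {A,G} (+1)
site 2, node PV: P={T} ∪ V={A} → {A,T} (+1)
site 2, node DJPV: DJ={A,G} ∩ PV={A,T} → {A} (+0)
site 2, node DJMPV: DJPV={A} ∩ M={A} → {A} (+0)
site 3, node DJ: D={A} ∩ J={A} → {A} (+0)
site 3, node PV: P={T} ∪ V={G} → {G,T} (+1)
site 3, node DJPV: DJ={A} ∪ PV={G,T} → {A,G,T} (+1)
site 3, node DJMPV: DJPV={A,G,T} ∩ M={T} → {T} (+0)
site 4, node DJ: D={C} ∪ J={G} → {C,G} (+1)
site 4, node PV: P={A} ∪ V={C} → {A,C} (+1)
site 4, node DJPV: DJ={C,G} ∩ PV={A,C} → {C} (+0)
site 4, node DJMPV: DJPV={C} ∪ M={G} → {C,G} (+1)
site 5, node DJ: D={G} ∪ J={C} → {C,G} (+1)
site 5, node PV: P={A} ∩ V={A} → {A} (+0)
site 5, node DJPV: DJ={C,G} ∪ PV={A} → {A,C,G} (+1)
site 5, node DJMPV: DJPV={A,C,G} ∩ M={A} → {A} (+0)
per-site changes: [2, 3, 2, 2, 3, 2]; total = 14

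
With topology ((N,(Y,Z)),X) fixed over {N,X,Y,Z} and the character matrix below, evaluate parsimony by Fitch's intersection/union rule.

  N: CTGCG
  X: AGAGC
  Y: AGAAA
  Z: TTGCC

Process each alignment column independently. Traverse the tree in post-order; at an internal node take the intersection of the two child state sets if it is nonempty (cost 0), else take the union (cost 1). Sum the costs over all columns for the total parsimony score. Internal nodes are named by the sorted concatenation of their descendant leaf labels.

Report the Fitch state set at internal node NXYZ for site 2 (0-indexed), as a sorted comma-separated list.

[col 0] YZ: children Y:{A}, Z:{T} ∪→ {A,T}; cost 1
[col 0] NYZ: children N:{C}, YZ:{A,T} ∪→ {A,C,T}; cost 1
[col 0] NXYZ: children NYZ:{A,C,T}, X:{A} ∩→ {A}; cost 0
[col 1] YZ: children Y:{G}, Z:{T} ∪→ {G,T}; cost 1
[col 1] NYZ: children N:{T}, YZ:{G,T} ∩→ {T}; cost 0
[col 1] NXYZ: children NYZ:{T}, X:{G} ∪→ {G,T}; cost 1
[col 2] YZ: children Y:{A}, Z:{G} ∪→ {A,G}; cost 1
[col 2] NYZ: children N:{G}, YZ:{A,G} ∩→ {G}; cost 0
[col 2] NXYZ: children NYZ:{G}, X:{A} ∪→ {A,G}; cost 1
[col 3] YZ: children Y:{A}, Z:{C} ∪→ {A,C}; cost 1
[col 3] NYZ: children N:{C}, YZ:{A,C} ∩→ {C}; cost 0
[col 3] NXYZ: children NYZ:{C}, X:{G} ∪→ {C,G}; cost 1
[col 4] YZ: children Y:{A}, Z:{C} ∪→ {A,C}; cost 1
[col 4] NYZ: children N:{G}, YZ:{A,C} ∪→ {A,C,G}; cost 1
[col 4] NXYZ: children NYZ:{A,C,G}, X:{C} ∩→ {C}; cost 0
per-site changes: [2, 2, 2, 2, 2]; total = 10

A,G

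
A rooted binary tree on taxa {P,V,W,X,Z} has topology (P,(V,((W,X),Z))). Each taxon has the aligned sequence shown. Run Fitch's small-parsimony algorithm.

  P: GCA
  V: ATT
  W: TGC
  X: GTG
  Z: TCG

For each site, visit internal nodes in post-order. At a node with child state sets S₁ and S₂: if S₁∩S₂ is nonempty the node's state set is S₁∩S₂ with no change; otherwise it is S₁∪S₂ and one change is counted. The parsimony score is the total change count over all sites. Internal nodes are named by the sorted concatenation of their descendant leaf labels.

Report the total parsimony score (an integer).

site 0, node WX: W={T} ∪ X={G} → {G,T} (+1)
site 0, node WXZ: WX={G,T} ∩ Z={T} → {T} (+0)
site 0, node VWXZ: V={A} ∪ WXZ={T} → {A,T} (+1)
site 0, node PVWXZ: P={G} ∪ VWXZ={A,T} → {A,G,T} (+1)
site 1, node WX: W={G} ∪ X={T} → {G,T} (+1)
site 1, node WXZ: WX={G,T} ∪ Z={C} → {C,G,T} (+1)
site 1, node VWXZ: V={T} ∩ WXZ={C,G,T} → {T} (+0)
site 1, node PVWXZ: P={C} ∪ VWXZ={T} → {C,T} (+1)
site 2, node WX: W={C} ∪ X={G} → {C,G} (+1)
site 2, node WXZ: WX={C,G} ∩ Z={G} → {G} (+0)
site 2, node VWXZ: V={T} ∪ WXZ={G} → {G,T} (+1)
site 2, node PVWXZ: P={A} ∪ VWXZ={G,T} → {A,G,T} (+1)
per-site changes: [3, 3, 3]; total = 9

9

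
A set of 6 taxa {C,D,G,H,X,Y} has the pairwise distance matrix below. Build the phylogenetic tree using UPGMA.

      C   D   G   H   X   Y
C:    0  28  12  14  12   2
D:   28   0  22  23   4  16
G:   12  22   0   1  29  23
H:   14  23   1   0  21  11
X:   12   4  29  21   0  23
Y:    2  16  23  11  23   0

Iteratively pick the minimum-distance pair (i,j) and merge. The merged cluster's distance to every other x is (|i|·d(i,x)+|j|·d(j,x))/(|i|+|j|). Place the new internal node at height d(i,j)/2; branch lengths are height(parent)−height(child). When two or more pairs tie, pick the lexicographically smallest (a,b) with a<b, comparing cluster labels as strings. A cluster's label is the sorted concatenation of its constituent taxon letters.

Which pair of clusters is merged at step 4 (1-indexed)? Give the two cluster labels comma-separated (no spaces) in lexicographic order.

iteration 1: select G,H (d=1); attach at lengths (1/2, 1/2); label the merged cluster GH
  updated: d(C,GH)=13, d(D,GH)=45/2, d(GH,X)=25, d(GH,Y)=17
iteration 2: select C,Y (d=2); attach at lengths (1, 1); label the merged cluster CY
  updated: d(CY,D)=22, d(CY,GH)=15, d(CY,X)=35/2
iteration 3: select D,X (d=4); attach at lengths (2, 2); label the merged cluster DX
  updated: d(CY,DX)=79/4, d(DX,GH)=95/4
iteration 4: select CY,GH (d=15); attach at lengths (13/2, 7); label the merged cluster CGHY
  updated: d(CGHY,DX)=87/4
iteration 5: select CGHY,DX (d=87/4); attach at lengths (27/8, 71/8); label the merged cluster CDGHXY
final tree: (((C:1,Y:1):13/2,(G:1/2,H:1/2):7):27/8,(D:2,X:2):71/8)
total length: 131/4

CY,GH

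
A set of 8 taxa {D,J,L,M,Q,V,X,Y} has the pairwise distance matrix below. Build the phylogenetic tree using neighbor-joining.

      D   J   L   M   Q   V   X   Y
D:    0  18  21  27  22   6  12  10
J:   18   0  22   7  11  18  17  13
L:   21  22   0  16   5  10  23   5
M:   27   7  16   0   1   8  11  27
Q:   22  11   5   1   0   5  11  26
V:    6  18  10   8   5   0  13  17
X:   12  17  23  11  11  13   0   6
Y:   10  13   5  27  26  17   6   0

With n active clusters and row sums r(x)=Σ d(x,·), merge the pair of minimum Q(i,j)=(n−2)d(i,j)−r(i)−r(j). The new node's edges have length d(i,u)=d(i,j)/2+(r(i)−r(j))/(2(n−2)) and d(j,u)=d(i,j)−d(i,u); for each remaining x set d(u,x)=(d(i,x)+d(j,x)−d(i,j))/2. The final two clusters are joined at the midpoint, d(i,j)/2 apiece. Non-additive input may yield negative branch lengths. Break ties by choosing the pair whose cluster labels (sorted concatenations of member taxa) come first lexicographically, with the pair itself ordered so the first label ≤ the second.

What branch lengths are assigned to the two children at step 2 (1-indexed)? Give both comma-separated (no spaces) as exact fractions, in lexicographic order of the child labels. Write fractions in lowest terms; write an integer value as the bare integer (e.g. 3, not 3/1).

3/2,-1/2

iteration 1: select L,Y (d=5, Q=-176); attach at lengths (7/3, 8/3); label the merged cluster LY
  updated: d(D,LY)=13, d(J,LY)=15, d(LY,M)=19, d(LY,Q)=13, d(LY,V)=11, d(LY,X)=12
iteration 2: select M,Q (d=1, Q=-131); attach at lengths (3/2, -1/2); label the merged cluster MQ
  updated: d(D,MQ)=24, d(J,MQ)=17/2, d(LY,MQ)=31/2, d(MQ,V)=6, d(MQ,X)=21/2
iteration 3: select J,MQ (d=17/2, Q=-107); attach at lengths (23/4, 11/4); label the merged cluster JMQ
  updated: d(D,JMQ)=67/4, d(JMQ,LY)=11, d(JMQ,V)=31/4, d(JMQ,X)=19/2
iteration 4: select D,V (d=6, Q=-135/2); attach at lengths (14/3, 4/3); label the merged cluster DV
  updated: d(DV,JMQ)=37/4, d(DV,LY)=9, d(DV,X)=19/2
iteration 5: select DV,LY (d=9, Q=-167/4); attach at lengths (55/16, 89/16); label the merged cluster DLVY
  updated: d(DLVY,JMQ)=45/8, d(DLVY,X)=25/4
iteration 6: select DLVY,JMQ (d=45/8, Q=-171/8); attach at lengths (19/16, 71/16); label the merged cluster DJLMQVY
  updated: d(DJLMQVY,X)=81/16
iteration 7: select DJLMQVY,X (d=81/16); attach at lengths (81/32, 81/32); label the merged cluster DJLMQVXY
final tree: ((((D:14/3,V:4/3):55/16,(L:7/3,Y:8/3):89/16):19/16,(J:23/4,(M:3/2,Q:-1/2):11/4):71/16):81/32,X:81/32)
total length: 643/16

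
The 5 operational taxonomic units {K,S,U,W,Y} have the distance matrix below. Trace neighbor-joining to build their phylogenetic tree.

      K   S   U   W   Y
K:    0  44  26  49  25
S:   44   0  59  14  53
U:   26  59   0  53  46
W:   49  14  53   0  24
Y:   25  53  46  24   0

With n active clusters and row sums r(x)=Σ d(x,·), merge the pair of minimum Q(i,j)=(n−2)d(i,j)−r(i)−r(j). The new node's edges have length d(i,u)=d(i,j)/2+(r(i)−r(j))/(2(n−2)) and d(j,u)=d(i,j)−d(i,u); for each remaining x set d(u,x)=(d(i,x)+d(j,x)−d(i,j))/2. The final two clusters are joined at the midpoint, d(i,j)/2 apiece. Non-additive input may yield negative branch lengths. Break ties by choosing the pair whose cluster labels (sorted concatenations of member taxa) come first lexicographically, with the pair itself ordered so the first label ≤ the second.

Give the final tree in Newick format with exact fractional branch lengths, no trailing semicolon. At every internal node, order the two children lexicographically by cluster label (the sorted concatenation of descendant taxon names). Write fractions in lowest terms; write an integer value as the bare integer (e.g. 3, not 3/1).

iteration 1: select S,W (d=14, Q=-268); attach at lengths (12, 2); label the merged cluster SW
  updated: d(K,SW)=79/2, d(SW,U)=49, d(SW,Y)=63/2
iteration 2: select K,U (d=26, Q=-319/2); attach at lengths (43/8, 165/8); label the merged cluster KU
  updated: d(KU,SW)=125/4, d(KU,Y)=45/2
iteration 3: select KU,SW (d=125/4, Q=-341/4); attach at lengths (89/8, 161/8); label the merged cluster KSUW
  updated: d(KSUW,Y)=91/8
iteration 4: select KSUW,Y (d=91/8); attach at lengths (91/16, 91/16); label the merged cluster KSUWY
final tree: (((K:43/8,U:165/8):89/8,(S:12,W:2):161/8):91/16,Y:91/16)
total length: 661/8

(((K:43/8,U:165/8):89/8,(S:12,W:2):161/8):91/16,Y:91/16)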